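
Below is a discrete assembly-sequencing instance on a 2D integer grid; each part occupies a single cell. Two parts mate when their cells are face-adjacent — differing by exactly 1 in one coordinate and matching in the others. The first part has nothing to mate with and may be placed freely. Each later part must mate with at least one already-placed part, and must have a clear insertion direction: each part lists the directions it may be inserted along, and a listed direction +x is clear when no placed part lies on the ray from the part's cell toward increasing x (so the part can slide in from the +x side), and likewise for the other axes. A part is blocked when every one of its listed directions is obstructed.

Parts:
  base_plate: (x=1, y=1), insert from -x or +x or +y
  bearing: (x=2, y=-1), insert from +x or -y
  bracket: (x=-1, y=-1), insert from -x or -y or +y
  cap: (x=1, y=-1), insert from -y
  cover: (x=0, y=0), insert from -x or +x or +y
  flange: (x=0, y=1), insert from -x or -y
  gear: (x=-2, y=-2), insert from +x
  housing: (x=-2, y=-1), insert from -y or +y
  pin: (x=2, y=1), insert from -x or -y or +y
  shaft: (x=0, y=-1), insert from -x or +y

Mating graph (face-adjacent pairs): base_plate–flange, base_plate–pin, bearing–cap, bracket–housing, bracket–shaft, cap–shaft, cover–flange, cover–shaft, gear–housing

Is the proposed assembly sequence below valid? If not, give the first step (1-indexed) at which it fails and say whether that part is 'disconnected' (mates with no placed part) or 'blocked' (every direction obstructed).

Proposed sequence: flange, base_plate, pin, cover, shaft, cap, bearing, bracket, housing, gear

1. flange@(0, 1) [-x clear] — {flange}
2. base_plate@(1, 1) [+x clear] — {base_plate, flange}
3. pin@(2, 1) [-y clear] — {base_plate, flange, pin}
4. cover@(0, 0) [-x clear] — {base_plate, cover, flange, pin}
5. shaft@(0, -1) [-x clear] — {base_plate, cover, flange, pin, shaft}
6. cap@(1, -1) [-y clear] — {base_plate, cap, cover, flange, pin, shaft}
7. bearing@(2, -1) [+x clear] — {base_plate, bearing, cap, cover, flange, pin, shaft}
8. bracket@(-1, -1) [-x clear] — {base_plate, bearing, bracket, cap, cover, flange, pin, shaft}
9. housing@(-2, -1) [-y clear] — {base_plate, bearing, bracket, cap, cover, flange, housing, pin, shaft}
10. gear@(-2, -2) [+x clear] — {base_plate, bearing, bracket, cap, cover, flange, gear, housing, pin, shaft}

Valid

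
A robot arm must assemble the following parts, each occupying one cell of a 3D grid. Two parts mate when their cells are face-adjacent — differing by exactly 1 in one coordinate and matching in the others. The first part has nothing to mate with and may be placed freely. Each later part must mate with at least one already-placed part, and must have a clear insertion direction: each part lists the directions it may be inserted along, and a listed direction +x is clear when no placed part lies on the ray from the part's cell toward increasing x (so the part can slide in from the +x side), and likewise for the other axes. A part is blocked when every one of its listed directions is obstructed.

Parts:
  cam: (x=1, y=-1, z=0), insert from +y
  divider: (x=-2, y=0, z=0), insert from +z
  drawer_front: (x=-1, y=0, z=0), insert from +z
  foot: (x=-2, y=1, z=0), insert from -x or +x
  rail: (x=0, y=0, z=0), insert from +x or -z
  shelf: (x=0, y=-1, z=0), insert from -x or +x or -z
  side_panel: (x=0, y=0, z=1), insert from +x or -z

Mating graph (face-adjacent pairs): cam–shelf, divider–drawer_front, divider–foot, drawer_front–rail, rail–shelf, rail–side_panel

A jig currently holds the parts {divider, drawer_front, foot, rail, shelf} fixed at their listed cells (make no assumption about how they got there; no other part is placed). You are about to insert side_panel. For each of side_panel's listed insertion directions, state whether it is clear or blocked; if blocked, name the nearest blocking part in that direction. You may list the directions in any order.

+x: clear; -z: blocked by rail

+x: ray from side_panel(0, 0, 1) has no placed part ⇒ clear
-z: nearest on ray is rail@(0, 0, 0) ⇒ blocked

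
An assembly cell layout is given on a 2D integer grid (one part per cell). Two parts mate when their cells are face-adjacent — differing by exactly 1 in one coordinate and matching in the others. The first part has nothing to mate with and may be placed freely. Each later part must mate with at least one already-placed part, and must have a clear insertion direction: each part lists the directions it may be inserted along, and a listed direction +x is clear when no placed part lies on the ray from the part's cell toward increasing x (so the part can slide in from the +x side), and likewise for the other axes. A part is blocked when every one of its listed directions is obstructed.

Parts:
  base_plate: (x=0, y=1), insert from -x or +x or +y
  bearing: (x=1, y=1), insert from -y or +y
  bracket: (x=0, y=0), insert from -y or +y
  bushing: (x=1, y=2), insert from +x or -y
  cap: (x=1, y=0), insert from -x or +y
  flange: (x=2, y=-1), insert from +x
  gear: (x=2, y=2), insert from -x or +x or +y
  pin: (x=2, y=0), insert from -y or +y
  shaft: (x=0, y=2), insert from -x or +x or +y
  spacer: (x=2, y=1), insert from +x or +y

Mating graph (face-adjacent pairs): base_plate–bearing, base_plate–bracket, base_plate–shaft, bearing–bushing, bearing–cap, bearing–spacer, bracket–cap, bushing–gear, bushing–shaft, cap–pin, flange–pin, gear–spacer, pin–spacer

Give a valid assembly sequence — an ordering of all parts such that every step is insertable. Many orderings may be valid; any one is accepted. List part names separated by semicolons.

1. spacer@(2, 1) [+x clear] — {spacer}
2. gear@(2, 2) [-x clear] — {gear, spacer}
3. bushing@(1, 2) [-y clear] — {bushing, gear, spacer}
4. shaft@(0, 2) [-x clear] — {bushing, gear, shaft, spacer}
5. base_plate@(0, 1) [-x clear] — {base_plate, bushing, gear, shaft, spacer}
6. bearing@(1, 1) [-y clear] — {base_plate, bearing, bushing, gear, shaft, spacer}
7. cap@(1, 0) [-x clear] — {base_plate, bearing, bushing, cap, gear, shaft, spacer}
8. bracket@(0, 0) [-y clear] — {base_plate, bearing, bracket, bushing, cap, gear, shaft, spacer}
9. pin@(2, 0) [-y clear] — {base_plate, bearing, bracket, bushing, cap, gear, pin, shaft, spacer}
10. flange@(2, -1) [+x clear] — {base_plate, bearing, bracket, bushing, cap, flange, gear, pin, shaft, spacer}

spacer; gear; bushing; shaft; base_plate; bearing; cap; bracket; pin; flange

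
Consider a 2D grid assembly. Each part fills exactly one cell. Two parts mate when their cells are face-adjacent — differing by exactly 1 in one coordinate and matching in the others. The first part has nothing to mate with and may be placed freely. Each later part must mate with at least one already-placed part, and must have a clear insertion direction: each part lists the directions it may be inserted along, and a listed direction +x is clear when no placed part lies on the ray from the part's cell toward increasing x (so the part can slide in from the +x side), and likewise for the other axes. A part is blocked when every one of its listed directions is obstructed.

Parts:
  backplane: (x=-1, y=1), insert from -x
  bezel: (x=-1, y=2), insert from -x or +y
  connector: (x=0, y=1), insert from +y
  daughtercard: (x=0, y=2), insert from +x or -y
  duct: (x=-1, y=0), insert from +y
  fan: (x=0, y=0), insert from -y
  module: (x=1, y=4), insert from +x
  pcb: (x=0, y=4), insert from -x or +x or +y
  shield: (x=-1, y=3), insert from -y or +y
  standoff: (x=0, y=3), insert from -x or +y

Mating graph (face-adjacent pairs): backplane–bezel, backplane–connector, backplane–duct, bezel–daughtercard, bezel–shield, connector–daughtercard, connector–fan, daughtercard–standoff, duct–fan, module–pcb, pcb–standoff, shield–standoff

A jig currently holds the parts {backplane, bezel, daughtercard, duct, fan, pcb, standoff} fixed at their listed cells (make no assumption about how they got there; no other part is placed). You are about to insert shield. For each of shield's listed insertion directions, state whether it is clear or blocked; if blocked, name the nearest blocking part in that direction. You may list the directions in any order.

-y: nearest on ray is bezel@(-1, 2) ⇒ blocked
+y: ray from shield(-1, 3) has no placed part ⇒ clear

+y: clear; -y: blocked by bezel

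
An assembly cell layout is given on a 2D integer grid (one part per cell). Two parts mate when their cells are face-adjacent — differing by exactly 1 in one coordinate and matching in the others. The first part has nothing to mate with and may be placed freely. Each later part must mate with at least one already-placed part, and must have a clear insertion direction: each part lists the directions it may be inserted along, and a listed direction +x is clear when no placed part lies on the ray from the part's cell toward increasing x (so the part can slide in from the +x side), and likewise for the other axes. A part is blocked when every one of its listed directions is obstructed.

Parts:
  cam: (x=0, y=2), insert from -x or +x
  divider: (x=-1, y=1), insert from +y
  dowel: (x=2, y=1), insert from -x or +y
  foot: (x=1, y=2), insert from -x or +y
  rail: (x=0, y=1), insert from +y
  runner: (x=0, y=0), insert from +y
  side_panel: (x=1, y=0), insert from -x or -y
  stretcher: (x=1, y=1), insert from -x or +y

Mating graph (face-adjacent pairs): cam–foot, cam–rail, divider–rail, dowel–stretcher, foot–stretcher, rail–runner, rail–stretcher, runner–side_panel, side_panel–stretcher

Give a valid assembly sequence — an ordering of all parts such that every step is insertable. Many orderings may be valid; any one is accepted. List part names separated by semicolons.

1. runner@(0, 0) [+y clear] — {runner}
2. rail@(0, 1) [+y clear] — {rail, runner}
3. cam@(0, 2) [-x clear] — {cam, rail, runner}
4. divider@(-1, 1) [+y clear] — {cam, divider, rail, runner}
5. stretcher@(1, 1) [+y clear] — {cam, divider, rail, runner, stretcher}
6. dowel@(2, 1) [+y clear] — {cam, divider, dowel, rail, runner, stretcher}
7. foot@(1, 2) [+y clear] — {cam, divider, dowel, foot, rail, runner, stretcher}
8. side_panel@(1, 0) [-y clear] — {cam, divider, dowel, foot, rail, runner, side_panel, stretcher}

runner; rail; cam; divider; stretcher; dowel; foot; side_panel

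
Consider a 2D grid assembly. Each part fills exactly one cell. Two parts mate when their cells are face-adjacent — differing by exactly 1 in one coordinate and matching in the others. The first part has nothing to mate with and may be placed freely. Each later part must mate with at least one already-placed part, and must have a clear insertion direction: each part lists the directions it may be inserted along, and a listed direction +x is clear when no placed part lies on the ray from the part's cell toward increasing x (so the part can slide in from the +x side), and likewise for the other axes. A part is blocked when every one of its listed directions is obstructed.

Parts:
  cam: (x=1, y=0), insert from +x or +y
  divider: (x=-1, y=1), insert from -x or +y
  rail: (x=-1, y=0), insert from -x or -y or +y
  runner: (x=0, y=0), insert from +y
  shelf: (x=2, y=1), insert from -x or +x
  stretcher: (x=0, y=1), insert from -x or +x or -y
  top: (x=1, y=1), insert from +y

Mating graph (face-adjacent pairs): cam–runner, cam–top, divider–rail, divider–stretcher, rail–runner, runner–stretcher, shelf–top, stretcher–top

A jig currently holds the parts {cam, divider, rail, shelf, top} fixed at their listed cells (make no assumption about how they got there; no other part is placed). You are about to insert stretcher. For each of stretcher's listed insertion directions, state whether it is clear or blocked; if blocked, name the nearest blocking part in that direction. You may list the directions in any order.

-x: nearest on ray is divider@(-1, 1) ⇒ blocked
+x: nearest on ray is top@(1, 1) ⇒ blocked
-y: ray from stretcher(0, 1) has no placed part ⇒ clear

+x: blocked by top; -x: blocked by divider; -y: clear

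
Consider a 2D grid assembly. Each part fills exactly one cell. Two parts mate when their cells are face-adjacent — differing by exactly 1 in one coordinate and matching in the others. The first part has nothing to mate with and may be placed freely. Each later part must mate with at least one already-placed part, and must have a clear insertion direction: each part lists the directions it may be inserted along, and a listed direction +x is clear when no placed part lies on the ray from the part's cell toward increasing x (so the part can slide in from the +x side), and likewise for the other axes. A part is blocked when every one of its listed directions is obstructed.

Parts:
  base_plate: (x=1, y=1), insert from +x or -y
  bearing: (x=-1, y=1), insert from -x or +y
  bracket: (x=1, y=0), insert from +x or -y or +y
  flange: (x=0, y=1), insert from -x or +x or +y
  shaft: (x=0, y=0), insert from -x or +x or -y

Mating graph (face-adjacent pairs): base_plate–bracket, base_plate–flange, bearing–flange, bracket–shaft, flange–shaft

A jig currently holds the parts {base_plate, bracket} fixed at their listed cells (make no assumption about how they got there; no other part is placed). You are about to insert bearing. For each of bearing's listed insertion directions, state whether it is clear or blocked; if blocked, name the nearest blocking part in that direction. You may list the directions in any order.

+y: clear; -x: clear

-x: ray from bearing(-1, 1) has no placed part ⇒ clear
+y: ray from bearing(-1, 1) has no placed part ⇒ clear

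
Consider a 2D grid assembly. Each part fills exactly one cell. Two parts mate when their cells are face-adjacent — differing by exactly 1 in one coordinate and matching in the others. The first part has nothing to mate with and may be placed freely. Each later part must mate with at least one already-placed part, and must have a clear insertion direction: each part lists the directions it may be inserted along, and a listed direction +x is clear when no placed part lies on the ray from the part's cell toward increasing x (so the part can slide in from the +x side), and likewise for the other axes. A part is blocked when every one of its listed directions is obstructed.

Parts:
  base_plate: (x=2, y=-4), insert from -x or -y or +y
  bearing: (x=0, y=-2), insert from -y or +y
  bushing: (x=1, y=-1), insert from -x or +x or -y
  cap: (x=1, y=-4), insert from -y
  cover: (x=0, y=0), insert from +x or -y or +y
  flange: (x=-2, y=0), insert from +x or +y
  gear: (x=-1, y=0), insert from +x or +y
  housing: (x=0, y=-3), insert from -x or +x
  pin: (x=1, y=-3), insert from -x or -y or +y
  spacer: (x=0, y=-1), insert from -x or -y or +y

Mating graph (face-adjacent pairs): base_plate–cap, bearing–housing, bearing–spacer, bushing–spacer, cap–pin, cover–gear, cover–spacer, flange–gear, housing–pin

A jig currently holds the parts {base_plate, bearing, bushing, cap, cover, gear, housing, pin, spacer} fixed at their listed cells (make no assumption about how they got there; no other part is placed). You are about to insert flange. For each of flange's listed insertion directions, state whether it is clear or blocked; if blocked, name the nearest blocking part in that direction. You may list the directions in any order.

+x: nearest on ray is gear@(-1, 0) ⇒ blocked
+y: ray from flange(-2, 0) has no placed part ⇒ clear

+x: blocked by gear; +y: clear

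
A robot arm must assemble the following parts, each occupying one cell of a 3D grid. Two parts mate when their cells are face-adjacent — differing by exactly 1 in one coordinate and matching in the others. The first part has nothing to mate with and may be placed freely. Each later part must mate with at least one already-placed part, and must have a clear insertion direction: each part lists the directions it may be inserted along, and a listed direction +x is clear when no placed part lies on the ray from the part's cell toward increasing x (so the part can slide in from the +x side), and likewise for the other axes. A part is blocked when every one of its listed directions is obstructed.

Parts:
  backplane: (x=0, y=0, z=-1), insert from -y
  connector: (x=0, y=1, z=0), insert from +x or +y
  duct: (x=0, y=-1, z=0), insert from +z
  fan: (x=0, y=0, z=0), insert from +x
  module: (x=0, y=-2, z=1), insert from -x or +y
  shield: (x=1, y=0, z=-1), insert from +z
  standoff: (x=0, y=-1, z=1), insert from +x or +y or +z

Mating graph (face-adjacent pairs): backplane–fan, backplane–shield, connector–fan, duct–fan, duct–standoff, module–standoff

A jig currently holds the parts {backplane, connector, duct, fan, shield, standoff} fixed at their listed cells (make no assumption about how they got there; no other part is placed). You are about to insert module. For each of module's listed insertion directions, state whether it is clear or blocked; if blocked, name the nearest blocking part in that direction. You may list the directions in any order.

+y: blocked by standoff; -x: clear

-x: ray from module(0, -2, 1) has no placed part ⇒ clear
+y: nearest on ray is standoff@(0, -1, 1) ⇒ blocked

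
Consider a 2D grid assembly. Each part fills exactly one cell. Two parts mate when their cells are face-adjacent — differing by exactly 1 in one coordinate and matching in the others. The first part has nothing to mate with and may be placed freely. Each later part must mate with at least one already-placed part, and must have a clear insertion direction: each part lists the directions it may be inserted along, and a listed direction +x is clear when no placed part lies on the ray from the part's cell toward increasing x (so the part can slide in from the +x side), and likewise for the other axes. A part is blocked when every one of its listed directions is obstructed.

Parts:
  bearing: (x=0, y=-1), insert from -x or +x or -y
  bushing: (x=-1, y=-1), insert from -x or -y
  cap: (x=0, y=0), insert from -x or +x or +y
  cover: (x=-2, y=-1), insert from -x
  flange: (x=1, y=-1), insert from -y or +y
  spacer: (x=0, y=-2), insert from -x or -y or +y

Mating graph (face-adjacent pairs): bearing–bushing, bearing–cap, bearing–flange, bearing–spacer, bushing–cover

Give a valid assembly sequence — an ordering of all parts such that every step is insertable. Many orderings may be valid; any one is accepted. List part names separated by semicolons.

flange; bearing; cap; spacer; bushing; cover

1. flange@(1, -1) [-y clear] — {flange}
2. bearing@(0, -1) [-x clear] — {bearing, flange}
3. cap@(0, 0) [-x clear] — {bearing, cap, flange}
4. spacer@(0, -2) [-x clear] — {bearing, cap, flange, spacer}
5. bushing@(-1, -1) [-x clear] — {bearing, bushing, cap, flange, spacer}
6. cover@(-2, -1) [-x clear] — {bearing, bushing, cap, cover, flange, spacer}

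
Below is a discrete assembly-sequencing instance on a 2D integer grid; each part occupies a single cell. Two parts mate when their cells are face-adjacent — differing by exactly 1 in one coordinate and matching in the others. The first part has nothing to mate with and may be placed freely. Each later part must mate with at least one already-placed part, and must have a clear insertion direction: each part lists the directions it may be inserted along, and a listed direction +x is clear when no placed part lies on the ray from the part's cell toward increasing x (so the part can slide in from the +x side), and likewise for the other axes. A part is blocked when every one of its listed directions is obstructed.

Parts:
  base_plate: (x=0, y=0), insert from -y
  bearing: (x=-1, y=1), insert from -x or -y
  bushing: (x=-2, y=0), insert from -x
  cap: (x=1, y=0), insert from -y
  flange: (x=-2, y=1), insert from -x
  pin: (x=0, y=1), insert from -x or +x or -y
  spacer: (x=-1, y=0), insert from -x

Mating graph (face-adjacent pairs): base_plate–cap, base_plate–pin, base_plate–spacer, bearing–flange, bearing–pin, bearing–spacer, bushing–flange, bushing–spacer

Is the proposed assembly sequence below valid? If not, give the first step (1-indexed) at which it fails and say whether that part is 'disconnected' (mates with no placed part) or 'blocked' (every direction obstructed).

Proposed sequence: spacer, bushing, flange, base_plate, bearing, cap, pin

1. spacer@(-1, 0) [-x clear] — {spacer}
2. bushing@(-2, 0) [-x clear] — {bushing, spacer}
3. flange@(-2, 1) [-x clear] — {bushing, flange, spacer}
4. base_plate@(0, 0) [-y clear] — {base_plate, bushing, flange, spacer}
5. bearing@(-1, 1) — -x/-y all obstructed ⇒ blocked

Invalid at step 5 (blocked)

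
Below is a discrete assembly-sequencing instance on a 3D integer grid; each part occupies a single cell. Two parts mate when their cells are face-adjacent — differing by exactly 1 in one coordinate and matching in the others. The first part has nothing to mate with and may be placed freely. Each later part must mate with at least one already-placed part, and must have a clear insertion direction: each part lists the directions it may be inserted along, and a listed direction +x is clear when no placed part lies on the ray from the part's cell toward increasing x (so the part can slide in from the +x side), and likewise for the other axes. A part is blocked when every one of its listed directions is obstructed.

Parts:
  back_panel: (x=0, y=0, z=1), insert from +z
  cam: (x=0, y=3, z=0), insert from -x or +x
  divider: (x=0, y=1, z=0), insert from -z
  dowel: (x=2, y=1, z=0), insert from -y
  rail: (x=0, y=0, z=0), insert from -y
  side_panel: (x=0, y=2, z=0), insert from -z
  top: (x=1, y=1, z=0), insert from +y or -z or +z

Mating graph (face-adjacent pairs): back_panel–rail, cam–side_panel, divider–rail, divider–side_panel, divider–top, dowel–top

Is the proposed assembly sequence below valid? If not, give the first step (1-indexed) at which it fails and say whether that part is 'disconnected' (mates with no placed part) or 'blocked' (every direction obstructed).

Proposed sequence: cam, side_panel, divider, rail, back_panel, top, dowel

1. cam@(0, 3, 0) [-x clear] — {cam}
2. side_panel@(0, 2, 0) [-z clear] — {cam, side_panel}
3. divider@(0, 1, 0) [-z clear] — {cam, divider, side_panel}
4. rail@(0, 0, 0) [-y clear] — {cam, divider, rail, side_panel}
5. back_panel@(0, 0, 1) [+z clear] — {back_panel, cam, divider, rail, side_panel}
6. top@(1, 1, 0) [+y clear] — {back_panel, cam, divider, rail, side_panel, top}
7. dowel@(2, 1, 0) [-y clear] — {back_panel, cam, divider, dowel, rail, side_panel, top}

Valid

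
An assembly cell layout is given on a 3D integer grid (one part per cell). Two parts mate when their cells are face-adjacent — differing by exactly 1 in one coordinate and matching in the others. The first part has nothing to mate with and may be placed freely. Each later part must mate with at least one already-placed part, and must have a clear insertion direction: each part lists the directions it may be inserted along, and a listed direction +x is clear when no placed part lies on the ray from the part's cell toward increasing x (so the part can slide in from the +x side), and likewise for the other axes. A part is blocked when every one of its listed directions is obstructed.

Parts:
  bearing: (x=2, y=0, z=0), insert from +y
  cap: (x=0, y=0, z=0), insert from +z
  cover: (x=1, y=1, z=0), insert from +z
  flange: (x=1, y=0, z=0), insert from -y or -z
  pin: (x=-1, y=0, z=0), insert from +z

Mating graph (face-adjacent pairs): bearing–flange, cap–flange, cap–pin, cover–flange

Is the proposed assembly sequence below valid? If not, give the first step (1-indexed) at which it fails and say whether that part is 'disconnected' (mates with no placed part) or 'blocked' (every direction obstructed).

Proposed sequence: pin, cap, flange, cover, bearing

Valid

1. pin@(-1, 0, 0) [+z clear] — {pin}
2. cap@(0, 0, 0) [+z clear] — {cap, pin}
3. flange@(1, 0, 0) [-y clear] — {cap, flange, pin}
4. cover@(1, 1, 0) [+z clear] — {cap, cover, flange, pin}
5. bearing@(2, 0, 0) [+y clear] — {bearing, cap, cover, flange, pin}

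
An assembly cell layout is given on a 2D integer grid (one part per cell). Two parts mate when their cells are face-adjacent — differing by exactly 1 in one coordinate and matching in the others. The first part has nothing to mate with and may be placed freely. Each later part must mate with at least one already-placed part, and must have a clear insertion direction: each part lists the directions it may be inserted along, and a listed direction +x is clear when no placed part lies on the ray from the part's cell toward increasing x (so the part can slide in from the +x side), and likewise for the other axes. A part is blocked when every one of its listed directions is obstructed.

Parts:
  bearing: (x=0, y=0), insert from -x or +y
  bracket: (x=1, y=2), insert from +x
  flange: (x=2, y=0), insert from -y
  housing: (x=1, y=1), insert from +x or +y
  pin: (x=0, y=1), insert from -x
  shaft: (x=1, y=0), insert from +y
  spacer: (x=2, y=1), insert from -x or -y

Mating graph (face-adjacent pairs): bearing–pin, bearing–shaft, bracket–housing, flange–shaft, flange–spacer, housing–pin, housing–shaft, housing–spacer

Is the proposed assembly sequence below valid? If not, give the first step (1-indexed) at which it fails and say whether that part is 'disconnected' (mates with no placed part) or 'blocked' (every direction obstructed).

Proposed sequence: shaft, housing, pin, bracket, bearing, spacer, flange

Valid

1. shaft@(1, 0) [+y clear] — {shaft}
2. housing@(1, 1) [+x clear] — {housing, shaft}
3. pin@(0, 1) [-x clear] — {housing, pin, shaft}
4. bracket@(1, 2) [+x clear] — {bracket, housing, pin, shaft}
5. bearing@(0, 0) [-x clear] — {bearing, bracket, housing, pin, shaft}
6. spacer@(2, 1) [-y clear] — {bearing, bracket, housing, pin, shaft, spacer}
7. flange@(2, 0) [-y clear] — {bearing, bracket, flange, housing, pin, shaft, spacer}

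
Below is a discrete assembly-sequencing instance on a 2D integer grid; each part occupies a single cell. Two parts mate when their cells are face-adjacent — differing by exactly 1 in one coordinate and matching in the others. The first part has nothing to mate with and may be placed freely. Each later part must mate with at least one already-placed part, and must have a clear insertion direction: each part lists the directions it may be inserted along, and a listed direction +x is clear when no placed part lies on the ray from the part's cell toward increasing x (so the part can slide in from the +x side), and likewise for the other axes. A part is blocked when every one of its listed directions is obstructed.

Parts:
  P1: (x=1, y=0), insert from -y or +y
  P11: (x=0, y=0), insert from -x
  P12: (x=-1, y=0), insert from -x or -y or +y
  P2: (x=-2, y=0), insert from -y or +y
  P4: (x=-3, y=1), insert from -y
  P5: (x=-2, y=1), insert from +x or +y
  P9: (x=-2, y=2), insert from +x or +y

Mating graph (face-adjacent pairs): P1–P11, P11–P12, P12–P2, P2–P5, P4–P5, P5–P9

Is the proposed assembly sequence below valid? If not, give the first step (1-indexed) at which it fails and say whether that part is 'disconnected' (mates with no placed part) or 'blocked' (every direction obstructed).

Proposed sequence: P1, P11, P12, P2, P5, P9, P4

1. P1@(1, 0) [-y clear] — {P1}
2. P11@(0, 0) [-x clear] — {P1, P11}
3. P12@(-1, 0) [-x clear] — {P1, P11, P12}
4. P2@(-2, 0) [-y clear] — {P1, P11, P12, P2}
5. P5@(-2, 1) [+x clear] — {P1, P11, P12, P2, P5}
6. P9@(-2, 2) [+x clear] — {P1, P11, P12, P2, P5, P9}
7. P4@(-3, 1) [-y clear] — {P1, P11, P12, P2, P4, P5, P9}

Valid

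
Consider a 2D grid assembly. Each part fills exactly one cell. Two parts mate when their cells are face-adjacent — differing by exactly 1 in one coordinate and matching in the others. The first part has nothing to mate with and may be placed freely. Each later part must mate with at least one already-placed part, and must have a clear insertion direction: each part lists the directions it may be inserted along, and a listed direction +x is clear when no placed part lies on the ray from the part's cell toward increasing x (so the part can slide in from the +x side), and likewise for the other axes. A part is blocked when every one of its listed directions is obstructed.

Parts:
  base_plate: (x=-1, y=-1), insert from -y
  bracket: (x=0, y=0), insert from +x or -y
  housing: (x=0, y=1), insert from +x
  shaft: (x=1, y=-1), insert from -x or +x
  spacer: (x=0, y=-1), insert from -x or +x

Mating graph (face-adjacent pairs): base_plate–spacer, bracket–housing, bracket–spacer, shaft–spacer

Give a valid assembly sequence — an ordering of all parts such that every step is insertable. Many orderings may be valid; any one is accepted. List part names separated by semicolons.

housing; bracket; spacer; shaft; base_plate

1. housing@(0, 1) [+x clear] — {housing}
2. bracket@(0, 0) [+x clear] — {bracket, housing}
3. spacer@(0, -1) [-x clear] — {bracket, housing, spacer}
4. shaft@(1, -1) [+x clear] — {bracket, housing, shaft, spacer}
5. base_plate@(-1, -1) [-y clear] — {base_plate, bracket, housing, shaft, spacer}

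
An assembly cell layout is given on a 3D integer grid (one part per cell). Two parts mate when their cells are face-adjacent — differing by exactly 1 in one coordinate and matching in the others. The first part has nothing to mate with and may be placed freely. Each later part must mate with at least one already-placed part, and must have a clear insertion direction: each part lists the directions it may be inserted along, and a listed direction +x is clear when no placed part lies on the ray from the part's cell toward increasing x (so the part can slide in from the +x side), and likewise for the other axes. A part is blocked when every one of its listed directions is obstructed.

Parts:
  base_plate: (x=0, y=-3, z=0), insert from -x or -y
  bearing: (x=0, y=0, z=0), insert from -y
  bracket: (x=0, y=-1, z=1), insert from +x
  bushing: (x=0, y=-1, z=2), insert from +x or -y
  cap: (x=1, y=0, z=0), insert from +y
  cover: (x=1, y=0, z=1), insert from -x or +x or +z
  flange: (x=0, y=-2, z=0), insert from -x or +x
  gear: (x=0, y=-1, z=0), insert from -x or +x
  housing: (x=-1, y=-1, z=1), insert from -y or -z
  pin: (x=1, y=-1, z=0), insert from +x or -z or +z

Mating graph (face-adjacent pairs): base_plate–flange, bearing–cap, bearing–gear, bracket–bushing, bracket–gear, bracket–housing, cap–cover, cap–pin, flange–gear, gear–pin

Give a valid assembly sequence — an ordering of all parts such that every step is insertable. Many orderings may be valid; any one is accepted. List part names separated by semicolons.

bearing; gear; pin; flange; base_plate; cap; cover; bracket; housing; bushing

1. bearing@(0, 0, 0) [-y clear] — {bearing}
2. gear@(0, -1, 0) [-x clear] — {bearing, gear}
3. pin@(1, -1, 0) [+x clear] — {bearing, gear, pin}
4. flange@(0, -2, 0) [-x clear] — {bearing, flange, gear, pin}
5. base_plate@(0, -3, 0) [-x clear] — {base_plate, bearing, flange, gear, pin}
6. cap@(1, 0, 0) [+y clear] — {base_plate, bearing, cap, flange, gear, pin}
7. cover@(1, 0, 1) [-x clear] — {base_plate, bearing, cap, cover, flange, gear, pin}
8. bracket@(0, -1, 1) [+x clear] — {base_plate, bearing, bracket, cap, cover, flange, gear, pin}
9. housing@(-1, -1, 1) [-y clear] — {base_plate, bearing, bracket, cap, cover, flange, gear, housing, pin}
10. bushing@(0, -1, 2) [+x clear] — {base_plate, bearing, bracket, bushing, cap, cover, flange, gear, housing, pin}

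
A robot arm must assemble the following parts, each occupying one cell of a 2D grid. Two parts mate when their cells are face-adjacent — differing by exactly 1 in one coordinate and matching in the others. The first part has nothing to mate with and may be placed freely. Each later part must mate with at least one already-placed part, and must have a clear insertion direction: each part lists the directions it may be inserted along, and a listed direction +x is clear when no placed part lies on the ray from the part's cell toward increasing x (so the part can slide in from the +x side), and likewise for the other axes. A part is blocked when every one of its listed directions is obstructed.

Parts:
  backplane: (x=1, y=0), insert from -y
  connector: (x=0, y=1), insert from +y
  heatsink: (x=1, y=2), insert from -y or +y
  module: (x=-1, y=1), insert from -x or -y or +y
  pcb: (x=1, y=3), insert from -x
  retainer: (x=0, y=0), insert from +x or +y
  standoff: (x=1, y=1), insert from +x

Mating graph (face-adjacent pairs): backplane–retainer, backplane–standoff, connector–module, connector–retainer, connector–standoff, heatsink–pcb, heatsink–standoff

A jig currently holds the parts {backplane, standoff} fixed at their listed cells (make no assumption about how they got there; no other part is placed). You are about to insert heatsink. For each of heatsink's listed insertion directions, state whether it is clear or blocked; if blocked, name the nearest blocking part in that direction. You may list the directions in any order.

+y: clear; -y: blocked by standoff

-y: nearest on ray is standoff@(1, 1) ⇒ blocked
+y: ray from heatsink(1, 2) has no placed part ⇒ clear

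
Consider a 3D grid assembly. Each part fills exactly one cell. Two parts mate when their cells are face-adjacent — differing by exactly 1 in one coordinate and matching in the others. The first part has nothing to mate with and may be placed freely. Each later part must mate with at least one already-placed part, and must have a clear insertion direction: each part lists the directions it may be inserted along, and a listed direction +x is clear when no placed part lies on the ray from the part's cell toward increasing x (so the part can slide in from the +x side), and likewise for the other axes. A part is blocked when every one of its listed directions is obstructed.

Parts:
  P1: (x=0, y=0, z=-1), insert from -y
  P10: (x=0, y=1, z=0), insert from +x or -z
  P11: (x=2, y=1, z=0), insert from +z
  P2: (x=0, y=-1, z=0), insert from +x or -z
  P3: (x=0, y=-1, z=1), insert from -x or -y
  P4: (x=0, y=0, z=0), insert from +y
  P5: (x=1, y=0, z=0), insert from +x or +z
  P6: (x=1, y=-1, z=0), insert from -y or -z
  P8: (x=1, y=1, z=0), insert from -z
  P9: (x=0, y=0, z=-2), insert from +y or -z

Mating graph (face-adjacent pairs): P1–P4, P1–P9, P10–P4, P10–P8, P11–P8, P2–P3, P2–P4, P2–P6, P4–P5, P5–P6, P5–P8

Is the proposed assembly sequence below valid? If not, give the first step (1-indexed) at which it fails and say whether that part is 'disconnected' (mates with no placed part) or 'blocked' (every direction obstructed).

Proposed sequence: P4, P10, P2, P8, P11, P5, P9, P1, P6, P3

1. P4@(0, 0, 0) [+y clear] — {P4}
2. P10@(0, 1, 0) [+x clear] — {P10, P4}
3. P2@(0, -1, 0) [+x clear] — {P10, P2, P4}
4. P8@(1, 1, 0) [-z clear] — {P10, P2, P4, P8}
5. P11@(2, 1, 0) [+z clear] — {P10, P11, P2, P4, P8}
6. P5@(1, 0, 0) [+x clear] — {P10, P11, P2, P4, P5, P8}
7. P9@(0, 0, -2) — no placed neighbour ⇒ disconnected

Invalid at step 7 (disconnected)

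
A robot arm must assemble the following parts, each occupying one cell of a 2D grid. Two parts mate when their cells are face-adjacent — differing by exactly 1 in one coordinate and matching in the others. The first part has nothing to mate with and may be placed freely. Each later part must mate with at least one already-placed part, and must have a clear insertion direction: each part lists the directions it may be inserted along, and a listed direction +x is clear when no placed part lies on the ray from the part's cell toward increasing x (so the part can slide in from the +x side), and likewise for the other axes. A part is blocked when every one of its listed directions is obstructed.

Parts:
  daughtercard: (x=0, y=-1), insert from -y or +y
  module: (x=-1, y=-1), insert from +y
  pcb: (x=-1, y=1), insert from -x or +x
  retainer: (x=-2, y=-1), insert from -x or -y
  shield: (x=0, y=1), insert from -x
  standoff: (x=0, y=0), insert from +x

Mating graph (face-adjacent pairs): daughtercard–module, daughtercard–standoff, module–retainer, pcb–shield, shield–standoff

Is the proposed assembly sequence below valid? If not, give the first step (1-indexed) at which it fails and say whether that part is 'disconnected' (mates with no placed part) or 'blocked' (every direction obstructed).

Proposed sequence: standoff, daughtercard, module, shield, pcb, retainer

1. standoff@(0, 0) [+x clear] — {standoff}
2. daughtercard@(0, -1) [-y clear] — {daughtercard, standoff}
3. module@(-1, -1) [+y clear] — {daughtercard, module, standoff}
4. shield@(0, 1) [-x clear] — {daughtercard, module, shield, standoff}
5. pcb@(-1, 1) [-x clear] — {daughtercard, module, pcb, shield, standoff}
6. retainer@(-2, -1) [-x clear] — {daughtercard, module, pcb, retainer, shield, standoff}

Valid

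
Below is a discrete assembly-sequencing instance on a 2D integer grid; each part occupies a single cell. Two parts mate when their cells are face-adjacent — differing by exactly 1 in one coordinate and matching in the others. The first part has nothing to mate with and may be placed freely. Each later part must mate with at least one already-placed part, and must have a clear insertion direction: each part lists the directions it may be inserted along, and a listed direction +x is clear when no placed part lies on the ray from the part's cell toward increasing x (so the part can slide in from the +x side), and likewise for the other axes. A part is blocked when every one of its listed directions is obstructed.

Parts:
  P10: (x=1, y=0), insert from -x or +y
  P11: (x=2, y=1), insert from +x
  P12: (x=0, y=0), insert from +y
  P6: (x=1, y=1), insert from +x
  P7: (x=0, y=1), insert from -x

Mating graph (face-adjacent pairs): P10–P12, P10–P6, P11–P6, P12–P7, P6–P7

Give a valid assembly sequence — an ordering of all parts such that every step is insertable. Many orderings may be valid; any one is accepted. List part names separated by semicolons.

1. P6@(1, 1) [+x clear] — {P6}
2. P10@(1, 0) [-x clear] — {P10, P6}
3. P11@(2, 1) [+x clear] — {P10, P11, P6}
4. P12@(0, 0) [+y clear] — {P10, P11, P12, P6}
5. P7@(0, 1) [-x clear] — {P10, P11, P12, P6, P7}

P6; P10; P11; P12; P7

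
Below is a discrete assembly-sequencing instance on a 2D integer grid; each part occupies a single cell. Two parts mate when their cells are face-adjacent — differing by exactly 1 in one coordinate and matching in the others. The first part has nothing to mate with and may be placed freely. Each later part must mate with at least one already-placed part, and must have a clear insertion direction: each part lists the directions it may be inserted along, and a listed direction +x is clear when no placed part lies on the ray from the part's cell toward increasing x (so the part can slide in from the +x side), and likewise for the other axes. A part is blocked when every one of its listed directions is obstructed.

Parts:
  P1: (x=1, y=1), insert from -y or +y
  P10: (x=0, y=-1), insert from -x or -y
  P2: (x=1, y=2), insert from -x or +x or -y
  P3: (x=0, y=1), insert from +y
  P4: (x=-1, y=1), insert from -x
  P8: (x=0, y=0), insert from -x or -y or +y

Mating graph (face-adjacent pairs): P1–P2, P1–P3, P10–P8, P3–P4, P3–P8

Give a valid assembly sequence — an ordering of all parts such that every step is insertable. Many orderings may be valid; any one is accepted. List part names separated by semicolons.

1. P8@(0, 0) [-x clear] — {P8}
2. P10@(0, -1) [-x clear] — {P10, P8}
3. P3@(0, 1) [+y clear] — {P10, P3, P8}
4. P1@(1, 1) [-y clear] — {P1, P10, P3, P8}
5. P4@(-1, 1) [-x clear] — {P1, P10, P3, P4, P8}
6. P2@(1, 2) [-x clear] — {P1, P10, P2, P3, P4, P8}

P8; P10; P3; P1; P4; P2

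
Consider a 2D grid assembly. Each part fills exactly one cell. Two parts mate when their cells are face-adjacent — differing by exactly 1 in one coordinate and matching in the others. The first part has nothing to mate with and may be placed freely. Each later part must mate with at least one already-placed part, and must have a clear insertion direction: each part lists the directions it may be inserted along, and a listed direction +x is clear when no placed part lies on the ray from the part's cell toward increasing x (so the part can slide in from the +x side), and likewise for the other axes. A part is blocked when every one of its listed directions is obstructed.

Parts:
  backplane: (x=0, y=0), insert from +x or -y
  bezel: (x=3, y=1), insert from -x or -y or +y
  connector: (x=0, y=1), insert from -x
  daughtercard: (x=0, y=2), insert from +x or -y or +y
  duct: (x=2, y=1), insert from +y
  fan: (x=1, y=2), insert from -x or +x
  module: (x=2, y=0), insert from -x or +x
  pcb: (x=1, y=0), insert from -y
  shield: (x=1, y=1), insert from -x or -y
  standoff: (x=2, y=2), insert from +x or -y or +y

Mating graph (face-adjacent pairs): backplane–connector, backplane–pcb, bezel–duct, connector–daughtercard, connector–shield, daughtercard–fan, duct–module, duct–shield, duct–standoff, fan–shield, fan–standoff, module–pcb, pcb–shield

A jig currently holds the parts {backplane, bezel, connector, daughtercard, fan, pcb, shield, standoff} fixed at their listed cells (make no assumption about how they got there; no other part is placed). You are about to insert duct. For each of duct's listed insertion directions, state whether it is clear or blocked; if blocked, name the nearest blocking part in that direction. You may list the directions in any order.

+y: nearest on ray is standoff@(2, 2) ⇒ blocked

+y: blocked by standoff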